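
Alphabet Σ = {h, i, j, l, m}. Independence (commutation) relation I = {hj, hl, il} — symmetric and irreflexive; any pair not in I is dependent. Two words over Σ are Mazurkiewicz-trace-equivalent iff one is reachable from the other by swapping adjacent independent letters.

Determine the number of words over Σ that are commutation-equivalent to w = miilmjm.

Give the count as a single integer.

piece 0:m — minimal
piece 1:i rests on {0:m}
piece 2:i rests on {1:i}
piece 3:l rests on {0:m}
piece 4:m rests on {2:i, 3:l}
piece 5:j rests on {4:m}
piece 6:m rests on {5:j}
minimal pieces: {0:m}
ways to finish when only these pieces remain (= sum over removing one remaining piece with nothing left below it):
  1 left: {6}→1
  2 left: {5,6}→1
  3 left: {4,5,6}→1
  4 left: {2,4,5,6}→1  {3,4,5,6}→1
  5 left: {1,2,4,5,6}→1  {2,3,4,5,6}→2
  placing 0:m first → 3 extensions

3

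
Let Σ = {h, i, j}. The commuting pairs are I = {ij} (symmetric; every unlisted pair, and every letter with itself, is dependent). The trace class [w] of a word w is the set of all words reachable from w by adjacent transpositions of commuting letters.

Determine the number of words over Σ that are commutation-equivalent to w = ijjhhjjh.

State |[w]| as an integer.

3

drop 0:i onto floor
drop 1:j onto floor
drop 2:j onto {1:j}
drop 3:h onto {0:i, 2:j}
drop 4:h onto {3:h}
drop 5:j onto {4:h}
drop 6:j onto {5:j}
drop 7:h onto {6:j}
ground layer = {0:i, 1:j}
drop-orders for the pieces not yet dropped (sum over which currently-grounded one goes next):
  1 to go: {7} 1
  2 to go: {6,7} 1
  3 to go: {5,6,7} 1
  4 to go: {4,5,6,7} 1
  5 to go: {3,4,5,6,7} 1
  6 to go: {0,3,4,5,6,7} 1  {2,3,4,5,6,7} 1
  if 0:i drops first: 1 orders
  if 1:j drops first: 2 orders
heap linearizations: 3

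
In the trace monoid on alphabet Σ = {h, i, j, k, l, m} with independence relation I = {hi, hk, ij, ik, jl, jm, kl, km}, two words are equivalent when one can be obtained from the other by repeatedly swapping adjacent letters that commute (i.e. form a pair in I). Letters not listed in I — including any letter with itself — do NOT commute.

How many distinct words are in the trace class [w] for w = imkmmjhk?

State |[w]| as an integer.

50

0(i) covers ∅
1(m) covers 0:i
2(k) covers ∅
3(m) covers 1:m
4(m) covers 3:m
5(j) covers 2:k
6(h) covers 4:m, 5:j
7(k) covers 5:j
floor of heap: 0:i, 2:k
completions by unplaced set U, small U first (add the entries for U minus each lowest piece of U):
  |U|=1: {6}:1  {7}:1
  |U|=2: {4,6}:1  {6,7}:2
  |U|=3: {3,4,6}:1  {4,6,7}:3  {5,6,7}:2
  |U|=4: {1,3,4,6}:1  {2,5,6,7}:2  {3,4,6,7}:4  {4,5,6,7}:5
  |U|=5: {0,1,3,4,6}:1  {1,3,4,6,7}:5  {2,4,5,6,7}:7  {3,4,5,6,7}:9
  |U|=6: {0,1,3,4,6,7}:6  {1,3,4,5,6,7}:14  {2,3,4,5,6,7}:16
  start at 0(i): 30
  start at 2(k): 20
sum over floor = 50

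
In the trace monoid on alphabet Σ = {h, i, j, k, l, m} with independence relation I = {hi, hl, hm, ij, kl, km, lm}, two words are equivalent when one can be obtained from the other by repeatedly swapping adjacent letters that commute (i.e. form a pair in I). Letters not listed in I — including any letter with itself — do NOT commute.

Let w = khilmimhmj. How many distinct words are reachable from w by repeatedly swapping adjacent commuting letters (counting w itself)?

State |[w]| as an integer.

#0=k has no predecessor
#1=h depends on [0:k]
#2=i depends on [0:k]
#3=l depends on [2:i]
#4=m depends on [2:i]
#5=i depends on [3:l, 4:m]
#6=m depends on [5:i]
#7=h depends on [1:h]
#8=m depends on [6:m]
#9=j depends on [7:h, 8:m]
sources: [0:k]
N(rest) = Σ N(rest − s) over sources s of rest; N(one piece) = 1:
  size 1 → [9]=1
  size 2 → [7,9]=1  [8,9]=1
  size 3 → [1,7,9]=1  [6,8,9]=1  [7,8,9]=2
  size 4 → [1,7,8,9]=3  [5,6,8,9]=1  [6,7,8,9]=3
  size 5 → [1,6,7,8,9]=6  [3,5,6,8,9]=1  [4,5,6,8,9]=1  [5,6,7,8,9]=4
  size 6 → [1,5,6,7,8,9]=10  [3,4,5,6,8,9]=2  [3,5,6,7,8,9]=5  [4,5,6,7,8,9]=5
  size 7 → [1,3,5,6,7,8,9]=15  [1,4,5,6,7,8,9]=15  [2,3,4,5,6,8,9]=2  [3,4,5,6,7,8,9]=12
  size 8 → [1,3,4,5,6,7,8,9]=42  [2,3,4,5,6,7,8,9]=14
  first=0(k) contributes 56

56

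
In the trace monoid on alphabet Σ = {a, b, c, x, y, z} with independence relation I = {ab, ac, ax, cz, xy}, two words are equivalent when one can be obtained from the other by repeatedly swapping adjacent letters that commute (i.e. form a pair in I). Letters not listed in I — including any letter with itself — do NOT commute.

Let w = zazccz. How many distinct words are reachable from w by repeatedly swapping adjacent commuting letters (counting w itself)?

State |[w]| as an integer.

15

#0=z has no predecessor
#1=a depends on [0:z]
#2=z depends on [1:a]
#3=c has no predecessor
#4=c depends on [3:c]
#5=z depends on [2:z]
sources: [0:z, 3:c]
N(rest) = Σ N(rest − s) over sources s of rest; N(one piece) = 1:
  size 1 → [4]=1  [5]=1
  size 2 → [2,5]=1  [3,4]=1  [4,5]=2
  size 3 → [1,2,5]=1  [2,4,5]=3  [3,4,5]=3
  size 4 → [0,1,2,5]=1  [1,2,4,5]=4  [2,3,4,5]=6
  first=0(z) contributes 10
  first=3(c) contributes 5
|[w]| = 15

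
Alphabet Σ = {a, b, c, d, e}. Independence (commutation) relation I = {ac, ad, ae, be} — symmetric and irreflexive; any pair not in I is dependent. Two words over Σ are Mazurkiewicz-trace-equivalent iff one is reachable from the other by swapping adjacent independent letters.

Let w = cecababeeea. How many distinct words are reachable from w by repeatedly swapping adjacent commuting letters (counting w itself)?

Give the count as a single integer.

0(c) covers ∅
1(e) covers 0:c
2(c) covers 1:e
3(a) covers ∅
4(b) covers 2:c, 3:a
5(a) covers 4:b
6(b) covers 5:a
7(e) covers 2:c
8(e) covers 7:e
9(e) covers 8:e
10(a) covers 6:b
floor of heap: 0:c, 3:a
completions by unplaced set U, small U first (add the entries for U minus each lowest piece of U):
  |U|=1: {9}:1  {10}:1
  |U|=2: {6,10}:1  {8,9}:1  {9,10}:2
  |U|=3: {5,6,10}:1  {6,9,10}:3  {7,8,9}:1  {8,9,10}:3
  |U|=4: {4,5,6,10}:1  {5,6,9,10}:4  {6,8,9,10}:6  {7,8,9,10}:4
  |U|=5: {3,4,5,6,10}:1  {4,5,6,9,10}:5  {5,6,8,9,10}:10  {6,7,8,9,10}:10
  |U|=6: {3,4,5,6,9,10}:6  {4,5,6,8,9,10}:15  {5,6,7,8,9,10}:20
  |U|=7: {3,4,5,6,8,9,10}:21  {4,5,6,7,8,9,10}:35
  |U|=8: {2,4,5,6,7,8,9,10}:35  {3,4,5,6,7,8,9,10}:56
  |U|=9: {1,2,4,5,6,7,8,9,10}:35  {2,3,4,5,6,7,8,9,10}:91
  start at 0(c): 126
  start at 3(a): 35
sum over floor = 161

161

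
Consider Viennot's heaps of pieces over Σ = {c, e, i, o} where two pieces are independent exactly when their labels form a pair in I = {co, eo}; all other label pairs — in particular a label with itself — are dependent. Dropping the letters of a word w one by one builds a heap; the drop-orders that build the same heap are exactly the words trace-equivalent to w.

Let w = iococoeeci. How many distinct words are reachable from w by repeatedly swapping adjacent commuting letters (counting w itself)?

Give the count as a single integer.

56

piece 0:i — minimal
piece 1:o rests on {0:i}
piece 2:c rests on {0:i}
piece 3:o rests on {1:o}
piece 4:c rests on {2:c}
piece 5:o rests on {3:o}
piece 6:e rests on {4:c}
piece 7:e rests on {6:e}
piece 8:c rests on {7:e}
piece 9:i rests on {5:o, 8:c}
minimal pieces: {0:i}
ways to finish when only these pieces remain (= sum over removing one remaining piece with nothing left below it):
  1 left: {9}→1
  2 left: {5,9}→1  {8,9}→1
  3 left: {3,5,9}→1  {5,8,9}→2  {7,8,9}→1
  4 left: {1,3,5,9}→1  {3,5,8,9}→3  {5,7,8,9}→3  {6,7,8,9}→1
  5 left: {1,3,5,8,9}→4  {3,5,7,8,9}→6  {4,6,7,8,9}→1  {5,6,7,8,9}→4
  6 left: {1,3,5,7,8,9}→10  {2,4,6,7,8,9}→1  {3,5,6,7,8,9}→10  {4,5,6,7,8,9}→5
  7 left: {1,3,5,6,7,8,9}→20  {2,4,5,6,7,8,9}→6  {3,4,5,6,7,8,9}→15
  8 left: {1,3,4,5,6,7,8,9}→35  {2,3,4,5,6,7,8,9}→21
  placing 0:i first → 56 extensions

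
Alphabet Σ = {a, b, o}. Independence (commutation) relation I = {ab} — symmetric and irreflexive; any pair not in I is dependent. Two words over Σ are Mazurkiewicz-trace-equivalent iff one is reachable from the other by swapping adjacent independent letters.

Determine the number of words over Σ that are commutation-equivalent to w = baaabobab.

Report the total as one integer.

30

drop 0:b onto floor
drop 1:a onto floor
drop 2:a onto {1:a}
drop 3:a onto {2:a}
drop 4:b onto {0:b}
drop 5:o onto {3:a, 4:b}
drop 6:b onto {5:o}
drop 7:a onto {5:o}
drop 8:b onto {6:b}
ground layer = {0:b, 1:a}
drop-orders for the pieces not yet dropped (sum over which currently-grounded one goes next):
  1 to go: {7} 1  {8} 1
  2 to go: {6,8} 1  {7,8} 2
  3 to go: {6,7,8} 3
  4 to go: {5,6,7,8} 3
  5 to go: {3,5,6,7,8} 3  {4,5,6,7,8} 3
  6 to go: {0,4,5,6,7,8} 3  {2,3,5,6,7,8} 3  {3,4,5,6,7,8} 6
  7 to go: {0,3,4,5,6,7,8} 9  {1,2,3,5,6,7,8} 3  {2,3,4,5,6,7,8} 9
  if 0:b drops first: 12 orders
  if 1:a drops first: 18 orders
heap linearizations: 30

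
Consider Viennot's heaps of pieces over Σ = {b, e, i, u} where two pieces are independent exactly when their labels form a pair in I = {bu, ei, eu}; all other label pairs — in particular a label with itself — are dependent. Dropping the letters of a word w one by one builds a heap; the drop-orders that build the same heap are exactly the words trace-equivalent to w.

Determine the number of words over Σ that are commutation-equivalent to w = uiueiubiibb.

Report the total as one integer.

0(u) covers ∅
1(i) covers 0:u
2(u) covers 1:i
3(e) covers ∅
4(i) covers 2:u
5(u) covers 4:i
6(b) covers 3:e, 4:i
7(i) covers 5:u, 6:b
8(i) covers 7:i
9(b) covers 8:i
10(b) covers 9:b
floor of heap: 0:u, 3:e
completions by unplaced set U, small U first (add the entries for U minus each lowest piece of U):
  |U|=1: {10}:1
  |U|=2: {9,10}:1
  |U|=3: {8,9,10}:1
  |U|=4: {7,8,9,10}:1
  |U|=5: {5,7,8,9,10}:1  {6,7,8,9,10}:1
  |U|=6: {3,6,7,8,9,10}:1  {5,6,7,8,9,10}:2
  |U|=7: {3,5,6,7,8,9,10}:3  {4,5,6,7,8,9,10}:2
  |U|=8: {2,4,5,6,7,8,9,10}:2  {3,4,5,6,7,8,9,10}:5
  |U|=9: {1,2,4,5,6,7,8,9,10}:2  {2,3,4,5,6,7,8,9,10}:7
  start at 0(u): 9
  start at 3(e): 2
sum over floor = 11

11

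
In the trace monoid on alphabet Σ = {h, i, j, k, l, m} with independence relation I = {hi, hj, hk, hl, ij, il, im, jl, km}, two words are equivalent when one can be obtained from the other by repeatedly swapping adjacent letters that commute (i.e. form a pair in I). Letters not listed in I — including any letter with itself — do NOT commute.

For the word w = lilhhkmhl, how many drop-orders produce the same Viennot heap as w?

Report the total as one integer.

piece 0:l — minimal
piece 1:i — minimal
piece 2:l rests on {0:l}
piece 3:h — minimal
piece 4:h rests on {3:h}
piece 5:k rests on {1:i, 2:l}
piece 6:m rests on {2:l, 4:h}
piece 7:h rests on {6:m}
piece 8:l rests on {5:k, 6:m}
minimal pieces: {0:l, 1:i, 3:h}
ways to finish when only these pieces remain (= sum over removing one remaining piece with nothing left below it):
  1 left: {7}→1  {8}→1
  2 left: {5,8}→1  {7,8}→2
  3 left: {1,5,8}→1  {5,7,8}→3  {6,7,8}→2
  4 left: {1,5,7,8}→4  {4,6,7,8}→2  {5,6,7,8}→5
  5 left: {1,5,6,7,8}→9  {2,5,6,7,8}→5  {3,4,6,7,8}→2  {4,5,6,7,8}→7
  6 left: {0,2,5,6,7,8}→5  {1,2,5,6,7,8}→14  {1,4,5,6,7,8}→16  {2,4,5,6,7,8}→12  {3,4,5,6,7,8}→9
  7 left: {0,1,2,5,6,7,8}→19  {0,2,4,5,6,7,8}→17  {1,2,4,5,6,7,8}→42  {1,3,4,5,6,7,8}→25  {2,3,4,5,6,7,8}→21
  placing 0:l first → 88 extensions
  placing 1:i first → 38 extensions
  placing 3:h first → 78 extensions
total linear extensions = 204

204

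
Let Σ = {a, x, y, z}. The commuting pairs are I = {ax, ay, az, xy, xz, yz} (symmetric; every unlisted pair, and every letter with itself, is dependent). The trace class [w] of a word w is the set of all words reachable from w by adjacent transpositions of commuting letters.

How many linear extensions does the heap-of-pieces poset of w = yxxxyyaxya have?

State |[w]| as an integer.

0(y) covers ∅
1(x) covers ∅
2(x) covers 1:x
3(x) covers 2:x
4(y) covers 0:y
5(y) covers 4:y
6(a) covers ∅
7(x) covers 3:x
8(y) covers 5:y
9(a) covers 6:a
floor of heap: 0:y, 1:x, 6:a
completions by unplaced set U, small U first (add the entries for U minus each lowest piece of U):
  |U|=1: {7}:1  {8}:1  {9}:1
  |U|=2: {3,7}:1  {5,8}:1  {6,9}:1  {7,8}:2  {7,9}:2  {8,9}:2
  |U|=3: {2,3,7}:1  {3,7,8}:3  {3,7,9}:3  {4,5,8}:1  {5,7,8}:3  {5,8,9}:3  {6,7,9}:3  {6,8,9}:3  {7,8,9}:6
  |U|=4: {0,4,5,8}:1  {1,2,3,7}:1  {2,3,7,8}:4  {2,3,7,9}:4  {3,5,7,8}:6  {3,6,7,9}:6  {3,7,8,9}:12  {4,5,7,8}:4  {4,5,8,9}:4  {5,6,8,9}:6  {5,7,8,9}:12  {6,7,8,9}:12
  |U|=5: {0,4,5,7,8}:5  {0,4,5,8,9}:5  {1,2,3,7,8}:5  {1,2,3,7,9}:5  {2,3,5,7,8}:10  {2,3,6,7,9}:10  {2,3,7,8,9}:20  {3,4,5,7,8}:10  {3,5,7,8,9}:30  {3,6,7,8,9}:30  {4,5,6,8,9}:10  {4,5,7,8,9}:20  {5,6,7,8,9}:30
  |U|=6: {0,3,4,5,7,8}:15  {0,4,5,6,8,9}:15  {0,4,5,7,8,9}:30  {1,2,3,5,7,8}:15  {1,2,3,6,7,9}:15  {1,2,3,7,8,9}:30  {2,3,4,5,7,8}:20  {2,3,5,7,8,9}:60  {2,3,6,7,8,9}:60  {3,4,5,7,8,9}:60  {3,5,6,7,8,9}:90  {4,5,6,7,8,9}:60
  |U|=7: {0,2,3,4,5,7,8}:35  {0,3,4,5,7,8,9}:105  {0,4,5,6,7,8,9}:105  {1,2,3,4,5,7,8}:35  {1,2,3,5,7,8,9}:105  {1,2,3,6,7,8,9}:105  {2,3,4,5,7,8,9}:140  {2,3,5,6,7,8,9}:210  {3,4,5,6,7,8,9}:210
  |U|=8: {0,1,2,3,4,5,7,8}:70  {0,2,3,4,5,7,8,9}:280  {0,3,4,5,6,7,8,9}:420  {1,2,3,4,5,7,8,9}:280  {1,2,3,5,6,7,8,9}:420  {2,3,4,5,6,7,8,9}:560
  start at 0(y): 1260
  start at 1(x): 1260
  start at 6(a): 630
sum over floor = 3150

3150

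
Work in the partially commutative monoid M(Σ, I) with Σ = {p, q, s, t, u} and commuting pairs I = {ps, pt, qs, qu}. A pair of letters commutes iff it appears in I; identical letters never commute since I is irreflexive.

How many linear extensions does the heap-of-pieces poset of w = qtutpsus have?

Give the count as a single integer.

drop 0:q onto floor
drop 1:t onto {0:q}
drop 2:u onto {1:t}
drop 3:t onto {2:u}
drop 4:p onto {2:u}
drop 5:s onto {3:t}
drop 6:u onto {4:p, 5:s}
drop 7:s onto {6:u}
ground layer = {0:q}
drop-orders for the pieces not yet dropped (sum over which currently-grounded one goes next):
  1 to go: {7} 1
  2 to go: {6,7} 1
  3 to go: {4,6,7} 1  {5,6,7} 1
  4 to go: {3,5,6,7} 1  {4,5,6,7} 2
  5 to go: {3,4,5,6,7} 3
  6 to go: {2,3,4,5,6,7} 3
  if 0:q drops first: 3 orders

3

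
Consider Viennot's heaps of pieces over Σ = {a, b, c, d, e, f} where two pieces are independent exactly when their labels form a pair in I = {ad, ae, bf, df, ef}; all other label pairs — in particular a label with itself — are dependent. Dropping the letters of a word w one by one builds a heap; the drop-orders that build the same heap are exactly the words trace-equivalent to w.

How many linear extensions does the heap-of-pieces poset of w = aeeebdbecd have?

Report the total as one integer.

#0=a has no predecessor
#1=e has no predecessor
#2=e depends on [1:e]
#3=e depends on [2:e]
#4=b depends on [0:a, 3:e]
#5=d depends on [4:b]
#6=b depends on [5:d]
#7=e depends on [6:b]
#8=c depends on [7:e]
#9=d depends on [8:c]
sources: [0:a, 1:e]
N(rest) = Σ N(rest − s) over sources s of rest; N(one piece) = 1:
  size 1 → [9]=1
  size 2 → [8,9]=1
  size 3 → [7,8,9]=1
  size 4 → [6,7,8,9]=1
  size 5 → [5,6,7,8,9]=1
  size 6 → [4,5,6,7,8,9]=1
  size 7 → [0,4,5,6,7,8,9]=1  [3,4,5,6,7,8,9]=1
  size 8 → [0,3,4,5,6,7,8,9]=2  [2,3,4,5,6,7,8,9]=1
  first=0(a) contributes 1
  first=1(e) contributes 3
|[w]| = 4

4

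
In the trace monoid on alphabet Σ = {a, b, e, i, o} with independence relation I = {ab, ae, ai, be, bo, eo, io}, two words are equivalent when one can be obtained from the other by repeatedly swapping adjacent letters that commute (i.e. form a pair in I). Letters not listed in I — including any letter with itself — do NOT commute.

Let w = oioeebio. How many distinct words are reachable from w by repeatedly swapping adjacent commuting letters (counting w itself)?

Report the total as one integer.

168

0(o) covers ∅
1(i) covers ∅
2(o) covers 0:o
3(e) covers 1:i
4(e) covers 3:e
5(b) covers 1:i
6(i) covers 4:e, 5:b
7(o) covers 2:o
floor of heap: 0:o, 1:i
completions by unplaced set U, small U first (add the entries for U minus each lowest piece of U):
  |U|=1: {6}:1  {7}:1
  |U|=2: {2,7}:1  {4,6}:1  {5,6}:1  {6,7}:2
  |U|=3: {0,2,7}:1  {2,6,7}:3  {3,4,6}:1  {4,5,6}:2  {4,6,7}:3  {5,6,7}:3
  |U|=4: {0,2,6,7}:4  {2,4,6,7}:6  {2,5,6,7}:6  {3,4,5,6}:3  {3,4,6,7}:4  {4,5,6,7}:8
  |U|=5: {0,2,4,6,7}:10  {0,2,5,6,7}:10  {1,3,4,5,6}:3  {2,3,4,6,7}:10  {2,4,5,6,7}:20  {3,4,5,6,7}:15
  |U|=6: {0,2,3,4,6,7}:20  {0,2,4,5,6,7}:40  {1,3,4,5,6,7}:18  {2,3,4,5,6,7}:45
  start at 0(o): 63
  start at 1(i): 105
sum over floor = 168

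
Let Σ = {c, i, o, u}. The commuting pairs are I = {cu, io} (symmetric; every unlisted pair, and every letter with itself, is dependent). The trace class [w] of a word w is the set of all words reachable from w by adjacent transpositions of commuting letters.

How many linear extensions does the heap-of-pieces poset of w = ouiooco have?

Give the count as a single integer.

3

0(o) covers ∅
1(u) covers 0:o
2(i) covers 1:u
3(o) covers 1:u
4(o) covers 3:o
5(c) covers 2:i, 4:o
6(o) covers 5:c
floor of heap: 0:o
completions by unplaced set U, small U first (add the entries for U minus each lowest piece of U):
  |U|=1: {6}:1
  |U|=2: {5,6}:1
  |U|=3: {2,5,6}:1  {4,5,6}:1
  |U|=4: {2,4,5,6}:2  {3,4,5,6}:1
  |U|=5: {2,3,4,5,6}:3
  start at 0(o): 3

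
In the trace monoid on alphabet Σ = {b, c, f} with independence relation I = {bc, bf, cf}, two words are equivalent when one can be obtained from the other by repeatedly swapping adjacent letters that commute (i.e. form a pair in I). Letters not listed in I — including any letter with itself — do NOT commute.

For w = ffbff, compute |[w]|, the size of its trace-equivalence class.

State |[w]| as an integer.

5

piece 0:f — minimal
piece 1:f rests on {0:f}
piece 2:b — minimal
piece 3:f rests on {1:f}
piece 4:f rests on {3:f}
minimal pieces: {0:f, 2:b}
ways to finish when only these pieces remain (= sum over removing one remaining piece with nothing left below it):
  1 left: {2}→1  {4}→1
  2 left: {2,4}→2  {3,4}→1
  3 left: {1,3,4}→1  {2,3,4}→3
  placing 0:f first → 4 extensions
  placing 2:b first → 1 extensions
total linear extensions = 5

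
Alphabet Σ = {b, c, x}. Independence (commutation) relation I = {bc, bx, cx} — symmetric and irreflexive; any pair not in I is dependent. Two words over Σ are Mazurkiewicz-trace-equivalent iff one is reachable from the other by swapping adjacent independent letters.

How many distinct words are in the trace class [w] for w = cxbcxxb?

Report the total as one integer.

piece 0:c — minimal
piece 1:x — minimal
piece 2:b — minimal
piece 3:c rests on {0:c}
piece 4:x rests on {1:x}
piece 5:x rests on {4:x}
piece 6:b rests on {2:b}
minimal pieces: {0:c, 1:x, 2:b}
ways to finish when only these pieces remain (= sum over removing one remaining piece with nothing left below it):
  1 left: {3}→1  {5}→1  {6}→1
  2 left: {0,3}→1  {2,6}→1  {3,5}→2  {3,6}→2  {4,5}→1  {5,6}→2
  3 left: {0,3,5}→3  {0,3,6}→3  {1,4,5}→1  {2,3,6}→3  {2,5,6}→3  {3,4,5}→3  {3,5,6}→6  {4,5,6}→3
  4 left: {0,2,3,6}→6  {0,3,4,5}→6  {0,3,5,6}→12  {1,3,4,5}→4  {1,4,5,6}→4  {2,3,5,6}→12  {2,4,5,6}→6  {3,4,5,6}→12
  5 left: {0,1,3,4,5}→10  {0,2,3,5,6}→30  {0,3,4,5,6}→30  {1,2,4,5,6}→10  {1,3,4,5,6}→20  {2,3,4,5,6}→30
  placing 0:c first → 60 extensions
  placing 1:x first → 90 extensions
  placing 2:b first → 60 extensions
total linear extensions = 210

210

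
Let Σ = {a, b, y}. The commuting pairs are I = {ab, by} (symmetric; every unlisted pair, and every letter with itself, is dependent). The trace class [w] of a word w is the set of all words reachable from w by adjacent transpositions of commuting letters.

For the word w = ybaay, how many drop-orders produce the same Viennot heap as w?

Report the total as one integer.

0(y) covers ∅
1(b) covers ∅
2(a) covers 0:y
3(a) covers 2:a
4(y) covers 3:a
floor of heap: 0:y, 1:b
completions by unplaced set U, small U first (add the entries for U minus each lowest piece of U):
  |U|=1: {1}:1  {4}:1
  |U|=2: {1,4}:2  {3,4}:1
  |U|=3: {1,3,4}:3  {2,3,4}:1
  start at 0(y): 4
  start at 1(b): 1
sum over floor = 5

5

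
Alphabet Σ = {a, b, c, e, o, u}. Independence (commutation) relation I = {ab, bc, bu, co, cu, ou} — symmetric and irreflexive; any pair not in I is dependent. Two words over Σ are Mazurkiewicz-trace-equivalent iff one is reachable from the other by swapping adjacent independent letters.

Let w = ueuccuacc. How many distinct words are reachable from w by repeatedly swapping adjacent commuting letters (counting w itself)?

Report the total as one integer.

6

drop 0:u onto floor
drop 1:e onto {0:u}
drop 2:u onto {1:e}
drop 3:c onto {1:e}
drop 4:c onto {3:c}
drop 5:u onto {2:u}
drop 6:a onto {4:c, 5:u}
drop 7:c onto {6:a}
drop 8:c onto {7:c}
ground layer = {0:u}
drop-orders for the pieces not yet dropped (sum over which currently-grounded one goes next):
  1 to go: {8} 1
  2 to go: {7,8} 1
  3 to go: {6,7,8} 1
  4 to go: {4,6,7,8} 1  {5,6,7,8} 1
  5 to go: {2,5,6,7,8} 1  {3,4,6,7,8} 1  {4,5,6,7,8} 2
  6 to go: {2,4,5,6,7,8} 3  {3,4,5,6,7,8} 3
  7 to go: {2,3,4,5,6,7,8} 6
  if 0:u drops first: 6 orders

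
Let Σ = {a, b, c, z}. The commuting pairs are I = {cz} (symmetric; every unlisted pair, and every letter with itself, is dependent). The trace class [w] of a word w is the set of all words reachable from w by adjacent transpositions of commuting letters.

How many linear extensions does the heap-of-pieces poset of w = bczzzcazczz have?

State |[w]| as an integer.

40

#0=b has no predecessor
#1=c depends on [0:b]
#2=z depends on [0:b]
#3=z depends on [2:z]
#4=z depends on [3:z]
#5=c depends on [1:c]
#6=a depends on [4:z, 5:c]
#7=z depends on [6:a]
#8=c depends on [6:a]
#9=z depends on [7:z]
#10=z depends on [9:z]
sources: [0:b]
N(rest) = Σ N(rest − s) over sources s of rest; N(one piece) = 1:
  size 1 → [8]=1  [10]=1
  size 2 → [8,10]=2  [9,10]=1
  size 3 → [7,9,10]=1  [8,9,10]=3
  size 4 → [7,8,9,10]=4
  size 5 → [6,7,8,9,10]=4
  size 6 → [4,6,7,8,9,10]=4  [5,6,7,8,9,10]=4
  size 7 → [1,5,6,7,8,9,10]=4  [3,4,6,7,8,9,10]=4  [4,5,6,7,8,9,10]=8
  size 8 → [1,4,5,6,7,8,9,10]=12  [2,3,4,6,7,8,9,10]=4  [3,4,5,6,7,8,9,10]=12
  size 9 → [1,3,4,5,6,7,8,9,10]=24  [2,3,4,5,6,7,8,9,10]=16
  first=0(b) contributes 40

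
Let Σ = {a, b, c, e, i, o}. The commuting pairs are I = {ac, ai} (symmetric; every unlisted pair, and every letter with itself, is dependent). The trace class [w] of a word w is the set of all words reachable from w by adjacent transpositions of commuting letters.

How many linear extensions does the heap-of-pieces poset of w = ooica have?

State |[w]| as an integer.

drop 0:o onto floor
drop 1:o onto {0:o}
drop 2:i onto {1:o}
drop 3:c onto {2:i}
drop 4:a onto {1:o}
ground layer = {0:o}
drop-orders for the pieces not yet dropped (sum over which currently-grounded one goes next):
  1 to go: {3} 1  {4} 1
  2 to go: {2,3} 1  {3,4} 2
  3 to go: {2,3,4} 3
  if 0:o drops first: 3 orders

3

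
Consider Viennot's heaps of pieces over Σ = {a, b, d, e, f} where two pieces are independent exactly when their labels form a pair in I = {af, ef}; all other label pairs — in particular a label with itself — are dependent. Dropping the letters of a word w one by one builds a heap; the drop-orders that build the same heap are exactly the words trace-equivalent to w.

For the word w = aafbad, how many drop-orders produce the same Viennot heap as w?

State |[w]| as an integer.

0(a) covers ∅
1(a) covers 0:a
2(f) covers ∅
3(b) covers 1:a, 2:f
4(a) covers 3:b
5(d) covers 4:a
floor of heap: 0:a, 2:f
completions by unplaced set U, small U first (add the entries for U minus each lowest piece of U):
  |U|=1: {5}:1
  |U|=2: {4,5}:1
  |U|=3: {3,4,5}:1
  |U|=4: {1,3,4,5}:1  {2,3,4,5}:1
  start at 0(a): 2
  start at 2(f): 1
sum over floor = 3

3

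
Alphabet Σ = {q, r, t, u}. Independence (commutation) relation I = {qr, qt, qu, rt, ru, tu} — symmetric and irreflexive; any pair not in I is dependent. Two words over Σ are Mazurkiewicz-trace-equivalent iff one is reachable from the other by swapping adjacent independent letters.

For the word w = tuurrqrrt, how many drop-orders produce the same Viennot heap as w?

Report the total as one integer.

3780

#0=t has no predecessor
#1=u has no predecessor
#2=u depends on [1:u]
#3=r has no predecessor
#4=r depends on [3:r]
#5=q has no predecessor
#6=r depends on [4:r]
#7=r depends on [6:r]
#8=t depends on [0:t]
sources: [0:t, 1:u, 3:r, 5:q]
N(rest) = Σ N(rest − s) over sources s of rest; N(one piece) = 1:
  size 1 → [2]=1  [5]=1  [7]=1  [8]=1
  size 2 → [0,8]=1  [1,2]=1  [2,5]=2  [2,7]=2  [2,8]=2  [5,7]=2  [5,8]=2  [6,7]=1  [7,8]=2
  size 3 → [0,2,8]=3  [0,5,8]=3  [0,7,8]=3  [1,2,5]=3  [1,2,7]=3  [1,2,8]=3  [2,5,7]=6  [2,5,8]=6  [2,6,7]=3  [2,7,8]=6  [4,6,7]=1  [5,6,7]=3  [5,7,8]=6  [6,7,8]=3
  size 4 → [0,1,2,8]=6  [0,2,5,8]=12  [0,2,7,8]=12  [0,5,7,8]=12  [0,6,7,8]=6  [1,2,5,7]=12  [1,2,5,8]=12  [1,2,6,7]=6  [1,2,7,8]=12  [2,4,6,7]=4  [2,5,6,7]=12  [2,5,7,8]=24  [2,6,7,8]=12  [3,4,6,7]=1  [4,5,6,7]=4  [4,6,7,8]=4  [5,6,7,8]=12
  size 5 → [0,1,2,5,8]=30  [0,1,2,7,8]=30  [0,2,5,7,8]=60  [0,2,6,7,8]=30  [0,4,6,7,8]=10  [0,5,6,7,8]=30  [1,2,4,6,7]=10  [1,2,5,6,7]=30  [1,2,5,7,8]=60  [1,2,6,7,8]=30  [2,3,4,6,7]=5  [2,4,5,6,7]=20  [2,4,6,7,8]=20  [2,5,6,7,8]=60  [3,4,5,6,7]=5  [3,4,6,7,8]=5  [4,5,6,7,8]=20
  size 6 → [0,1,2,5,7,8]=180  [0,1,2,6,7,8]=90  [0,2,4,6,7,8]=60  [0,2,5,6,7,8]=180  [0,3,4,6,7,8]=15  [0,4,5,6,7,8]=60  [1,2,3,4,6,7]=15  [1,2,4,5,6,7]=60  [1,2,4,6,7,8]=60  [1,2,5,6,7,8]=180  [2,3,4,5,6,7]=30  [2,3,4,6,7,8]=30  [2,4,5,6,7,8]=120  [3,4,5,6,7,8]=30
  size 7 → [0,1,2,4,6,7,8]=210  [0,1,2,5,6,7,8]=630  [0,2,3,4,6,7,8]=105  [0,2,4,5,6,7,8]=420  [0,3,4,5,6,7,8]=105  [1,2,3,4,5,6,7]=105  [1,2,3,4,6,7,8]=105  [1,2,4,5,6,7,8]=420  [2,3,4,5,6,7,8]=210
  first=0(t) contributes 840
  first=1(u) contributes 840
  first=3(r) contributes 1680
  first=5(q) contributes 420
|[w]| = 3780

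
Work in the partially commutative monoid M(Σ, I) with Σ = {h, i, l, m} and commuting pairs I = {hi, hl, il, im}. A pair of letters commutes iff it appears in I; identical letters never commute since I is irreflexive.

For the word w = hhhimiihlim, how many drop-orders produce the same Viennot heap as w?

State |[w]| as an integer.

660

drop 0:h onto floor
drop 1:h onto {0:h}
drop 2:h onto {1:h}
drop 3:i onto floor
drop 4:m onto {2:h}
drop 5:i onto {3:i}
drop 6:i onto {5:i}
drop 7:h onto {4:m}
drop 8:l onto {4:m}
drop 9:i onto {6:i}
drop 10:m onto {7:h, 8:l}
ground layer = {0:h, 3:i}
drop-orders for the pieces not yet dropped (sum over which currently-grounded one goes next):
  1 to go: {9} 1  {10} 1
  2 to go: {6,9} 1  {7,10} 1  {8,10} 1  {9,10} 2
  3 to go: {5,6,9} 1  {6,9,10} 3  {7,8,10} 2  {7,9,10} 3  {8,9,10} 3
  4 to go: {3,5,6,9} 1  {4,7,8,10} 2  {5,6,9,10} 4  {6,7,9,10} 6  {6,8,9,10} 6  {7,8,9,10} 8
  5 to go: {2,4,7,8,10} 2  {3,5,6,9,10} 5  {4,7,8,9,10} 10  {5,6,7,9,10} 10  {5,6,8,9,10} 10  {6,7,8,9,10} 20
  6 to go: {1,2,4,7,8,10} 2  {2,4,7,8,9,10} 12  {3,5,6,7,9,10} 15  {3,5,6,8,9,10} 15  {4,6,7,8,9,10} 30  {5,6,7,8,9,10} 40
  7 to go: {0,1,2,4,7,8,10} 2  {1,2,4,7,8,9,10} 14  {2,4,6,7,8,9,10} 42  {3,5,6,7,8,9,10} 70  {4,5,6,7,8,9,10} 70
  8 to go: {0,1,2,4,7,8,9,10} 16  {1,2,4,6,7,8,9,10} 56  {2,4,5,6,7,8,9,10} 112  {3,4,5,6,7,8,9,10} 140
  9 to go: {0,1,2,4,6,7,8,9,10} 72  {1,2,4,5,6,7,8,9,10} 168  {2,3,4,5,6,7,8,9,10} 252
  if 0:h drops first: 420 orders
  if 3:i drops first: 240 orders
heap linearizations: 660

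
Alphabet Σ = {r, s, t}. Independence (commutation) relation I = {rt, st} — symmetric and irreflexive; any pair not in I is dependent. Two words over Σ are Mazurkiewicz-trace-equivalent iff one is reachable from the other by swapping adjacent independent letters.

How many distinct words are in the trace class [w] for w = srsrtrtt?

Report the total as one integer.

#0=s has no predecessor
#1=r depends on [0:s]
#2=s depends on [1:r]
#3=r depends on [2:s]
#4=t has no predecessor
#5=r depends on [3:r]
#6=t depends on [4:t]
#7=t depends on [6:t]
sources: [0:s, 4:t]
N(rest) = Σ N(rest − s) over sources s of rest; N(one piece) = 1:
  size 1 → [5]=1  [7]=1
  size 2 → [3,5]=1  [5,7]=2  [6,7]=1
  size 3 → [2,3,5]=1  [3,5,7]=3  [4,6,7]=1  [5,6,7]=3
  size 4 → [1,2,3,5]=1  [2,3,5,7]=4  [3,5,6,7]=6  [4,5,6,7]=4
  size 5 → [0,1,2,3,5]=1  [1,2,3,5,7]=5  [2,3,5,6,7]=10  [3,4,5,6,7]=10
  size 6 → [0,1,2,3,5,7]=6  [1,2,3,5,6,7]=15  [2,3,4,5,6,7]=20
  first=0(s) contributes 35
  first=4(t) contributes 21
|[w]| = 56

56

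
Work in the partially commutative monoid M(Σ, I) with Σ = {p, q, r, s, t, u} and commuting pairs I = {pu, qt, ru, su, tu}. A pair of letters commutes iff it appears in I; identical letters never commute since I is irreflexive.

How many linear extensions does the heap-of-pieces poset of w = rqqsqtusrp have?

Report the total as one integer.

9

piece 0:r — minimal
piece 1:q rests on {0:r}
piece 2:q rests on {1:q}
piece 3:s rests on {2:q}
piece 4:q rests on {3:s}
piece 5:t rests on {3:s}
piece 6:u rests on {4:q}
piece 7:s rests on {4:q, 5:t}
piece 8:r rests on {7:s}
piece 9:p rests on {8:r}
minimal pieces: {0:r}
ways to finish when only these pieces remain (= sum over removing one remaining piece with nothing left below it):
  1 left: {6}→1  {9}→1
  2 left: {6,9}→2  {8,9}→1
  3 left: {6,8,9}→3  {7,8,9}→1
  4 left: {5,7,8,9}→1  {6,7,8,9}→4
  5 left: {4,6,7,8,9}→4  {5,6,7,8,9}→5
  6 left: {4,5,6,7,8,9}→9
  7 left: {3,4,5,6,7,8,9}→9
  8 left: {2,3,4,5,6,7,8,9}→9
  placing 0:r first → 9 extensions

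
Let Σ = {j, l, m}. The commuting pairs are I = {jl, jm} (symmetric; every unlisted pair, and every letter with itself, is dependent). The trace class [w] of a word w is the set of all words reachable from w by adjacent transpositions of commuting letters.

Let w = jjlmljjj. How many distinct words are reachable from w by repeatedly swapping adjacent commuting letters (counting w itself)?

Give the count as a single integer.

#0=j has no predecessor
#1=j depends on [0:j]
#2=l has no predecessor
#3=m depends on [2:l]
#4=l depends on [3:m]
#5=j depends on [1:j]
#6=j depends on [5:j]
#7=j depends on [6:j]
sources: [0:j, 2:l]
N(rest) = Σ N(rest − s) over sources s of rest; N(one piece) = 1:
  size 1 → [4]=1  [7]=1
  size 2 → [3,4]=1  [4,7]=2  [6,7]=1
  size 3 → [2,3,4]=1  [3,4,7]=3  [4,6,7]=3  [5,6,7]=1
  size 4 → [1,5,6,7]=1  [2,3,4,7]=4  [3,4,6,7]=6  [4,5,6,7]=4
  size 5 → [0,1,5,6,7]=1  [1,4,5,6,7]=5  [2,3,4,6,7]=10  [3,4,5,6,7]=10
  size 6 → [0,1,4,5,6,7]=6  [1,3,4,5,6,7]=15  [2,3,4,5,6,7]=20
  first=0(j) contributes 35
  first=2(l) contributes 21
|[w]| = 56

56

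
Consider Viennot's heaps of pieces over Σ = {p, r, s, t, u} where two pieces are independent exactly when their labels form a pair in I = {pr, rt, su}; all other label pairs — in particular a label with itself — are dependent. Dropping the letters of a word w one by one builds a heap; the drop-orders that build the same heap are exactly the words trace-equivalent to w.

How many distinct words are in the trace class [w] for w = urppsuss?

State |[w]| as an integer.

0(u) covers ∅
1(r) covers 0:u
2(p) covers 0:u
3(p) covers 2:p
4(s) covers 1:r, 3:p
5(u) covers 1:r, 3:p
6(s) covers 4:s
7(s) covers 6:s
floor of heap: 0:u
completions by unplaced set U, small U first (add the entries for U minus each lowest piece of U):
  |U|=1: {5}:1  {7}:1
  |U|=2: {5,7}:2  {6,7}:1
  |U|=3: {4,6,7}:1  {5,6,7}:3
  |U|=4: {4,5,6,7}:4
  |U|=5: {1,4,5,6,7}:4  {3,4,5,6,7}:4
  |U|=6: {1,3,4,5,6,7}:8  {2,3,4,5,6,7}:4
  start at 0(u): 12

12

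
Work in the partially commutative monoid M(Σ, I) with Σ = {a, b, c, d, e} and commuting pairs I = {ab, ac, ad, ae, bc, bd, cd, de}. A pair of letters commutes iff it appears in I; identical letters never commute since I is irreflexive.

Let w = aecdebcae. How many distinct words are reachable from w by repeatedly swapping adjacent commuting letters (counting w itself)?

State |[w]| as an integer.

piece 0:a — minimal
piece 1:e — minimal
piece 2:c rests on {1:e}
piece 3:d — minimal
piece 4:e rests on {2:c}
piece 5:b rests on {4:e}
piece 6:c rests on {4:e}
piece 7:a rests on {0:a}
piece 8:e rests on {5:b, 6:c}
minimal pieces: {0:a, 1:e, 3:d}
ways to finish when only these pieces remain (= sum over removing one remaining piece with nothing left below it):
  1 left: {3}→1  {7}→1  {8}→1
  2 left: {0,7}→1  {3,7}→2  {3,8}→2  {5,8}→1  {6,8}→1  {7,8}→2
  3 left: {0,3,7}→3  {0,7,8}→3  {3,5,8}→3  {3,6,8}→3  {3,7,8}→6  {5,6,8}→2  {5,7,8}→3  {6,7,8}→3
  4 left: {0,3,7,8}→12  {0,5,7,8}→6  {0,6,7,8}→6  {3,5,6,8}→8  {3,5,7,8}→12  {3,6,7,8}→12  {4,5,6,8}→2  {5,6,7,8}→8
  5 left: {0,3,5,7,8}→30  {0,3,6,7,8}→30  {0,5,6,7,8}→20  {2,4,5,6,8}→2  {3,4,5,6,8}→10  {3,5,6,7,8}→40  {4,5,6,7,8}→10
  6 left: {0,3,5,6,7,8}→120  {0,4,5,6,7,8}→30  {1,2,4,5,6,8}→2  {2,3,4,5,6,8}→12  {2,4,5,6,7,8}→12  {3,4,5,6,7,8}→60
  7 left: {0,2,4,5,6,7,8}→42  {0,3,4,5,6,7,8}→210  {1,2,3,4,5,6,8}→14  {1,2,4,5,6,7,8}→14  {2,3,4,5,6,7,8}→84
  placing 0:a first → 112 extensions
  placing 1:e first → 336 extensions
  placing 3:d first → 56 extensions
total linear extensions = 504

504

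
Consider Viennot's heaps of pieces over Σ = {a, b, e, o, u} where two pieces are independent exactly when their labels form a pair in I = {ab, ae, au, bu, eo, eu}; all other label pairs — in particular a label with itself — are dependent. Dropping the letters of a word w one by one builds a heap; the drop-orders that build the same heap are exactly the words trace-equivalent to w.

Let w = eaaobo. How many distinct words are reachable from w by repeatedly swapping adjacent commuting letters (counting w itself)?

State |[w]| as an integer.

drop 0:e onto floor
drop 1:a onto floor
drop 2:a onto {1:a}
drop 3:o onto {2:a}
drop 4:b onto {0:e, 3:o}
drop 5:o onto {4:b}
ground layer = {0:e, 1:a}
drop-orders for the pieces not yet dropped (sum over which currently-grounded one goes next):
  1 to go: {5} 1
  2 to go: {4,5} 1
  3 to go: {0,4,5} 1  {3,4,5} 1
  4 to go: {0,3,4,5} 2  {2,3,4,5} 1
  if 0:e drops first: 1 orders
  if 1:a drops first: 3 orders
heap linearizations: 4

4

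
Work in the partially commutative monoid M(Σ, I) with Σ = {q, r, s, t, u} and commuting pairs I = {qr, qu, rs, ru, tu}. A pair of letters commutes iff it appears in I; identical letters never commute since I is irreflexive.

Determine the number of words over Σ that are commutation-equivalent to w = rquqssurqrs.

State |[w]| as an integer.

0(r) covers ∅
1(q) covers ∅
2(u) covers ∅
3(q) covers 1:q
4(s) covers 2:u, 3:q
5(s) covers 4:s
6(u) covers 5:s
7(r) covers 0:r
8(q) covers 5:s
9(r) covers 7:r
10(s) covers 6:u, 8:q
floor of heap: 0:r, 1:q, 2:u
completions by unplaced set U, small U first (add the entries for U minus each lowest piece of U):
  |U|=1: {9}:1  {10}:1
  |U|=2: {6,10}:1  {7,9}:1  {8,10}:1  {9,10}:2
  |U|=3: {0,7,9}:1  {6,8,10}:2  {6,9,10}:3  {7,9,10}:3  {8,9,10}:3
  |U|=4: {0,7,9,10}:4  {5,6,8,10}:2  {6,7,9,10}:6  {6,8,9,10}:8  {7,8,9,10}:6
  |U|=5: {0,6,7,9,10}:10  {0,7,8,9,10}:10  {4,5,6,8,10}:2  {5,6,8,9,10}:10  {6,7,8,9,10}:20
  |U|=6: {0,6,7,8,9,10}:40  {2,4,5,6,8,10}:2  {3,4,5,6,8,10}:2  {4,5,6,8,9,10}:12  {5,6,7,8,9,10}:30
  |U|=7: {0,5,6,7,8,9,10}:70  {1,3,4,5,6,8,10}:2  {2,3,4,5,6,8,10}:4  {2,4,5,6,8,9,10}:14  {3,4,5,6,8,9,10}:14  {4,5,6,7,8,9,10}:42
  |U|=8: {0,4,5,6,7,8,9,10}:112  {1,2,3,4,5,6,8,10}:6  {1,3,4,5,6,8,9,10}:16  {2,3,4,5,6,8,9,10}:32  {2,4,5,6,7,8,9,10}:56  {3,4,5,6,7,8,9,10}:56
  |U|=9: {0,2,4,5,6,7,8,9,10}:168  {0,3,4,5,6,7,8,9,10}:168  {1,2,3,4,5,6,8,9,10}:54  {1,3,4,5,6,7,8,9,10}:72  {2,3,4,5,6,7,8,9,10}:144
  start at 0(r): 270
  start at 1(q): 480
  start at 2(u): 240
sum over floor = 990

990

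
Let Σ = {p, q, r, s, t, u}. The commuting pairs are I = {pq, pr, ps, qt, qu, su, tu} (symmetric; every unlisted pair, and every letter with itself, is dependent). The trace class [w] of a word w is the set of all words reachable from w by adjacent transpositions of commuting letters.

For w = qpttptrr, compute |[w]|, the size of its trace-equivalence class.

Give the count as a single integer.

6

#0=q has no predecessor
#1=p has no predecessor
#2=t depends on [1:p]
#3=t depends on [2:t]
#4=p depends on [3:t]
#5=t depends on [4:p]
#6=r depends on [0:q, 5:t]
#7=r depends on [6:r]
sources: [0:q, 1:p]
N(rest) = Σ N(rest − s) over sources s of rest; N(one piece) = 1:
  size 1 → [7]=1
  size 2 → [6,7]=1
  size 3 → [0,6,7]=1  [5,6,7]=1
  size 4 → [0,5,6,7]=2  [4,5,6,7]=1
  size 5 → [0,4,5,6,7]=3  [3,4,5,6,7]=1
  size 6 → [0,3,4,5,6,7]=4  [2,3,4,5,6,7]=1
  first=0(q) contributes 1
  first=1(p) contributes 5
|[w]| = 6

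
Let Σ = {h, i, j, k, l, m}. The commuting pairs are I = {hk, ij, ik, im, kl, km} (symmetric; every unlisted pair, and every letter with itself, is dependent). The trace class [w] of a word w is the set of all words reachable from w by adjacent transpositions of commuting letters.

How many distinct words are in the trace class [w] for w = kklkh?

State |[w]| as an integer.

drop 0:k onto floor
drop 1:k onto {0:k}
drop 2:l onto floor
drop 3:k onto {1:k}
drop 4:h onto {2:l}
ground layer = {0:k, 2:l}
drop-orders for the pieces not yet dropped (sum over which currently-grounded one goes next):
  1 to go: {3} 1  {4} 1
  2 to go: {1,3} 1  {2,4} 1  {3,4} 2
  3 to go: {0,1,3} 1  {1,3,4} 3  {2,3,4} 3
  if 0:k drops first: 6 orders
  if 2:l drops first: 4 orders
heap linearizations: 10

10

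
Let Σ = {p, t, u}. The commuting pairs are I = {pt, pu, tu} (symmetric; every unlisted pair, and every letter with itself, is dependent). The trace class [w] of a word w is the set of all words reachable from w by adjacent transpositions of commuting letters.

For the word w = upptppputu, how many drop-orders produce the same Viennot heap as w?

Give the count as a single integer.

2520

#0=u has no predecessor
#1=p has no predecessor
#2=p depends on [1:p]
#3=t has no predecessor
#4=p depends on [2:p]
#5=p depends on [4:p]
#6=p depends on [5:p]
#7=u depends on [0:u]
#8=t depends on [3:t]
#9=u depends on [7:u]
sources: [0:u, 1:p, 3:t]
N(rest) = Σ N(rest − s) over sources s of rest; N(one piece) = 1:
  size 1 → [6]=1  [8]=1  [9]=1
  size 2 → [3,8]=1  [5,6]=1  [6,8]=2  [6,9]=2  [7,9]=1  [8,9]=2
  size 3 → [0,7,9]=1  [3,6,8]=3  [3,8,9]=3  [4,5,6]=1  [5,6,8]=3  [5,6,9]=3  [6,7,9]=3  [6,8,9]=6  [7,8,9]=3
  size 4 → [0,6,7,9]=4  [0,7,8,9]=4  [2,4,5,6]=1  [3,5,6,8]=6  [3,6,8,9]=12  [3,7,8,9]=6  [4,5,6,8]=4  [4,5,6,9]=4  [5,6,7,9]=6  [5,6,8,9]=12  [6,7,8,9]=12
  size 5 → [0,3,7,8,9]=10  [0,5,6,7,9]=10  [0,6,7,8,9]=20  [1,2,4,5,6]=1  [2,4,5,6,8]=5  [2,4,5,6,9]=5  [3,4,5,6,8]=10  [3,5,6,8,9]=30  [3,6,7,8,9]=30  [4,5,6,7,9]=10  [4,5,6,8,9]=20  [5,6,7,8,9]=30
  size 6 → [0,3,6,7,8,9]=60  [0,4,5,6,7,9]=20  [0,5,6,7,8,9]=60  [1,2,4,5,6,8]=6  [1,2,4,5,6,9]=6  [2,3,4,5,6,8]=15  [2,4,5,6,7,9]=15  [2,4,5,6,8,9]=30  [3,4,5,6,8,9]=60  [3,5,6,7,8,9]=90  [4,5,6,7,8,9]=60
  size 7 → [0,2,4,5,6,7,9]=35  [0,3,5,6,7,8,9]=210  [0,4,5,6,7,8,9]=140  [1,2,3,4,5,6,8]=21  [1,2,4,5,6,7,9]=21  [1,2,4,5,6,8,9]=42  [2,3,4,5,6,8,9]=105  [2,4,5,6,7,8,9]=105  [3,4,5,6,7,8,9]=210
  size 8 → [0,1,2,4,5,6,7,9]=56  [0,2,4,5,6,7,8,9]=280  [0,3,4,5,6,7,8,9]=560  [1,2,3,4,5,6,8,9]=168  [1,2,4,5,6,7,8,9]=168  [2,3,4,5,6,7,8,9]=420
  first=0(u) contributes 756
  first=1(p) contributes 1260
  first=3(t) contributes 504
|[w]| = 2520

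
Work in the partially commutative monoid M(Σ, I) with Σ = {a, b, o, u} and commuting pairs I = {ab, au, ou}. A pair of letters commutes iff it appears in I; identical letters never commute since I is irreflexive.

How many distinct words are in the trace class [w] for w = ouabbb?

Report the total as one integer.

piece 0:o — minimal
piece 1:u — minimal
piece 2:a rests on {0:o}
piece 3:b rests on {0:o, 1:u}
piece 4:b rests on {3:b}
piece 5:b rests on {4:b}
minimal pieces: {0:o, 1:u}
ways to finish when only these pieces remain (= sum over removing one remaining piece with nothing left below it):
  1 left: {2}→1  {5}→1
  2 left: {2,5}→2  {4,5}→1
  3 left: {2,4,5}→3  {3,4,5}→1
  4 left: {1,3,4,5}→1  {2,3,4,5}→4
  placing 0:o first → 5 extensions
  placing 1:u first → 4 extensions
total linear extensions = 9

9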